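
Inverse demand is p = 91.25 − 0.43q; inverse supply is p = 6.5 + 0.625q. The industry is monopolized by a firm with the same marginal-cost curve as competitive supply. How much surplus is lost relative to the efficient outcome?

Competitive equilibrium: 91.25 − 0.43q = 6.5 + 0.625q → q* = 80.3318, p* = 56.7073.
Marginal revenue: MR = 91.25 − 0.86q. Set MR = MC: 91.25 − 0.86q = 6.5 + 0.625q → q_m = 57.0707.
Price p_m = 91.25 − 0.43·57.0707 = 66.7096; MC(q_m) = 6.5 + 0.625·57.0707 = 42.1692.
Competitive q* = 80.3318, so Δq = 23.2611; wedge = 66.7096 − 42.1692 = 24.5404.
Deadweight loss = ½ × 23.2611 × 24.5404 = 285.42.

285.42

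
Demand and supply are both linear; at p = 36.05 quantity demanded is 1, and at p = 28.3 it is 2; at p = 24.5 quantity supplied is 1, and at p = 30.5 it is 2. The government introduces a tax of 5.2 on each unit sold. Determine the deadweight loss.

Demand slope = (28.3 − 36.05)/(2 − 1) = −7.75, so p = 43.8 − 7.75q.
Supply slope = (30.5 − 24.5)/(2 − 1) = 6, so p = 18.5 + 6q.
Competitive equilibrium: 43.8 − 7.75q = 18.5 + 6q → q* = 1.84, p* = 29.54.
With the tax, the buyer price exceeds the seller price by 5.2: (43.8 − 7.75q) − (18.5 + 6q) = 5.2 → q' = 1.4618.
Δq = 1.84 − 1.4618 = 0.3782; the wedge equals the tax, 5.2.
DWL = ½ × 0.3782 × 5.2 = 0.98.

0.98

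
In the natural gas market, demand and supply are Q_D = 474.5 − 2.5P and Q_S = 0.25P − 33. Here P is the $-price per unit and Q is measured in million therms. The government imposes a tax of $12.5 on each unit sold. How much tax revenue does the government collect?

In inverse form: demand P = 189.8 − 0.4Q, supply P = 132 + 4Q.
Competitive equilibrium: 189.8 − 0.4Q = 132 + 4Q → Q* = 13.1364, P* = 184.5455.
With the tax, the buyer price exceeds the seller price by 12.5: (189.8 − 0.4Q) − (132 + 4Q) = 12.5 → Q' = 10.2955.
Tax revenue = 12.5 × 10.2955 = $128.69 million.

$128.69 million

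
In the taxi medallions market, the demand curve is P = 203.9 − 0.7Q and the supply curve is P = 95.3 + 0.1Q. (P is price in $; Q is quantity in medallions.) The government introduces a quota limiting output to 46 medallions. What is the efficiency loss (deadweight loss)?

$3222.025

Competitive equilibrium: 203.9 − 0.7Q = 95.3 + 0.1Q → Q* = 135.75, P* = 108.875.
At Q = 46: demand price = 203.9 − 0.7·46 = 171.7; supply price = 95.3 + 0.1·46 = 99.9.
ΔQ = 135.75 − 46 = 89.75; wedge = 171.7 − 99.9 = 71.8.
Welfare loss = ½ × 89.75 × 71.8 = $3222.025.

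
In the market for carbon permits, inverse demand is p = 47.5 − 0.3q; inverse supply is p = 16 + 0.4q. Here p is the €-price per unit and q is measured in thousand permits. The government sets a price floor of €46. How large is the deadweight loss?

€560 thousand

Competitive equilibrium: 47.5 − 0.3q = 16 + 0.4q → q* = 45, p* = 34.
At the floor p = 46, quantity demanded = (47.5 − 46)/0.3 = 5.
Sellers' marginal cost at q' = 5: 16 + 0.4·5 = 18.
Δq = 45 − 5 = 40; wedge = 46 − 18 = 28.
The triangle = ½ × 40 × 28 = €560 thousand.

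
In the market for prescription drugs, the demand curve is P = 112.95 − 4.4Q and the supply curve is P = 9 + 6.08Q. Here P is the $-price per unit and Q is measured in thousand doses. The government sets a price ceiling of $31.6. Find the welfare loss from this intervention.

Competitive equilibrium: 112.95 − 4.4Q = 9 + 6.08Q → Q* = 9.9189, P* = 69.3069.
At the ceiling P = 31.6, quantity supplied = (31.6 − 9)/6.08 = 3.7171.
Willingness to pay at Q' = 3.7171: 112.95 − 4.4·3.7171 = 96.5948.
ΔQ = 9.9189 − 3.7171 = 6.2018; wedge = 96.5948 − 31.6 = 64.9948.
Deadweight loss = ½ × 6.2018 × 64.9948 = $201.54 thousand.

$201.54 thousand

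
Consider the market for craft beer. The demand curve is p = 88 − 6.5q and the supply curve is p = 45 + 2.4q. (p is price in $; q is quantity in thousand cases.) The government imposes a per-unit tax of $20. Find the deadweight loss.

Competitive equilibrium: 88 − 6.5q = 45 + 2.4q → q* = 4.8315, p* = 56.5955.
With the tax, the buyer price exceeds the seller price by 20: (88 − 6.5q) − (45 + 2.4q) = 20 → q' = 2.5843.
Δq = 4.8315 − 2.5843 = 2.2472; the wedge equals the tax, 20.
The triangle = ½ × 2.2472 × 20 = $22.47 thousand.

$22.47 thousand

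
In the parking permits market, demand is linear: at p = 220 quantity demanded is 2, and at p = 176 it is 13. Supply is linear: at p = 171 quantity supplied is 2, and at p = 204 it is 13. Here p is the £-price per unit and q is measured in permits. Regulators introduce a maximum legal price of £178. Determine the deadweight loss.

£76.22

Demand slope = (176 − 220)/(13 − 2) = −4, so p = 228 − 4q.
Supply slope = (204 − 171)/(13 − 2) = 3, so p = 165 + 3q.
Competitive equilibrium: 228 − 4q = 165 + 3q → q* = 9, p* = 192.
At the ceiling p = 178, quantity supplied = (178 − 165)/3 = 4.3333.
Willingness to pay at q' = 4.3333: 228 − 4·4.3333 = 210.6668.
Δq = 9 − 4.3333 = 4.6667; wedge = 210.6668 − 178 = 32.6668.
Welfare loss = ½ × 4.6667 × 32.6668 = £76.22.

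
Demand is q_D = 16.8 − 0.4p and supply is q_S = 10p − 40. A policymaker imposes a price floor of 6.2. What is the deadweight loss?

0.11

In inverse form: demand p = 42 − 2.5q, supply p = 4 + 0.1q.
Competitive equilibrium: 42 − 2.5q = 4 + 0.1q → q* = 14.6154, p* = 5.4615.
At the floor p = 6.2, quantity demanded = (42 − 6.2)/2.5 = 14.32.
Sellers' marginal cost at q' = 14.32: 4 + 0.1·14.32 = 5.432.
Δq = 14.6154 − 14.32 = 0.2954; wedge = 6.2 − 5.432 = 0.768.
DWL = ½ × 0.2954 × 0.768 = 0.11.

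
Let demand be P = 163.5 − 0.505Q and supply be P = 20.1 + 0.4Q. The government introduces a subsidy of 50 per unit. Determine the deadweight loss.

1381.22

Competitive equilibrium: 163.5 − 0.505Q = 20.1 + 0.4Q → Q* = 158.453, P* = 83.4812.
The subsidy lowers effective supply by 50: P = 0.4Q − 29.9.
New quantity: 163.5 − 0.505Q = 0.4Q − 29.9 → Q' = 213.7017.
Overproduction ΔQ = 213.7017 − 158.453 = 55.2487; wedge = subsidy = 50.
Welfare loss = ½ × 55.2487 × 50 = 1381.22.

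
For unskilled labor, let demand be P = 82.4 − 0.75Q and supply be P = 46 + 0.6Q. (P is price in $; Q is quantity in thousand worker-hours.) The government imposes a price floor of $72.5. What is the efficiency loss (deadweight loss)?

$127.86 thousand

Competitive equilibrium: 82.4 − 0.75Q = 46 + 0.6Q → Q* = 26.963, P* = 62.1778.
At the floor P = 72.5, quantity demanded = (82.4 − 72.5)/0.75 = 13.2.
Sellers' marginal cost at Q' = 13.2: 46 + 0.6·13.2 = 53.92.
ΔQ = 26.963 − 13.2 = 13.763; wedge = 72.5 − 53.92 = 18.58.
Deadweight loss = ½ × 13.763 × 18.58 = $127.86 thousand.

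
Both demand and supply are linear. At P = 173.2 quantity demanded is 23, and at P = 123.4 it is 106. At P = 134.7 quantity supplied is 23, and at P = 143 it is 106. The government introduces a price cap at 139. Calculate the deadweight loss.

Demand slope = (123.4 − 173.2)/(106 − 23) = −0.6, so P = 187 − 0.6Q.
Supply slope = (143 − 134.7)/(106 − 23) = 0.1, so P = 132.4 + 0.1Q.
Competitive equilibrium: 187 − 0.6Q = 132.4 + 0.1Q → Q* = 78, P* = 140.2.
At the ceiling P = 139, quantity supplied = (139 − 132.4)/0.1 = 66.
Willingness to pay at Q' = 66: 187 − 0.6·66 = 147.4.
ΔQ = 78 − 66 = 12; wedge = 147.4 − 139 = 8.4.
Deadweight loss = ½ × 12 × 8.4 = 50.40.

50.40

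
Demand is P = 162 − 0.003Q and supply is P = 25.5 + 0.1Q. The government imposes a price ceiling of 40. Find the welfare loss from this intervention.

Competitive equilibrium: 162 − 0.003Q = 25.5 + 0.1Q → Q* = 1325.2427, P* = 158.0243.
At the ceiling P = 40, quantity supplied = (40 − 25.5)/0.1 = 145.
Willingness to pay at Q' = 145: 162 − 0.003·145 = 161.565.
ΔQ = 1325.2427 − 145 = 1180.2427; wedge = 161.565 − 40 = 121.565.
Deadweight loss = ½ × 1180.2427 × 121.565 = 71738.10.

71738.10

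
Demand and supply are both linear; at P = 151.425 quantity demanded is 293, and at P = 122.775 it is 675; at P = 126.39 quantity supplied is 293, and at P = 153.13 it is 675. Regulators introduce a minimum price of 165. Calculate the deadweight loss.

9067.72

Demand slope = (122.775 − 151.425)/(675 − 293) = −0.075, so P = 173.4 − 0.075Q.
Supply slope = (153.13 − 126.39)/(675 − 293) = 0.07, so P = 105.88 + 0.07Q.
Competitive equilibrium: 173.4 − 0.075Q = 105.88 + 0.07Q → Q* = 465.6552, P* = 138.4759.
At the floor P = 165, quantity demanded = (173.4 − 165)/0.075 = 112.
Sellers' marginal cost at Q' = 112: 105.88 + 0.07·112 = 113.72.
ΔQ = 465.6552 − 112 = 353.6552; wedge = 165 − 113.72 = 51.28.
Deadweight loss = ½ × 353.6552 × 51.28 = 9067.72.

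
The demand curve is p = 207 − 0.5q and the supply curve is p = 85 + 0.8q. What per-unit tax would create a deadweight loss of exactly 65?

13

Competitive equilibrium: 207 − 0.5q = 85 + 0.8q → q* = 93.8462, p* = 160.0769.
A tax t gives Δq = t/1.3 and wedge t, so DWL = t²/2.6.
t²/2.6 = 65 → t² = 169 → t = 13.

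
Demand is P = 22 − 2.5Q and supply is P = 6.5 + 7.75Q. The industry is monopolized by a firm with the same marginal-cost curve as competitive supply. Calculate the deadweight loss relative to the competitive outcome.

Competitive equilibrium: 22 − 2.5Q = 6.5 + 7.75Q → Q* = 1.5122, P* = 18.2195.
Marginal revenue: MR = 22 − 5Q. Set MR = MC: 22 − 5Q = 6.5 + 7.75Q → Q_m = 1.2157.
Price P_m = 22 − 2.5·1.2157 = 18.9608; MC(Q_m) = 6.5 + 7.75·1.2157 = 15.9217.
Competitive Q* = 1.5122, so ΔQ = 0.2965; wedge = 18.9608 − 15.9217 = 3.0391.
Deadweight loss = ½ × 0.2965 × 3.0391 = 0.45.

0.45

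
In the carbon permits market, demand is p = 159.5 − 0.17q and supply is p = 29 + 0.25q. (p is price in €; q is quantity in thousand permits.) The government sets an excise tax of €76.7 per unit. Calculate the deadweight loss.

€7003.44 thousand

Competitive equilibrium: 159.5 − 0.17q = 29 + 0.25q → q* = 310.7143, p* = 106.6786.
With the tax, the buyer price exceeds the seller price by 76.7: (159.5 − 0.17q) − (29 + 0.25q) = 76.7 → q' = 128.0952.
Δq = 310.7143 − 128.0952 = 182.6191; the wedge equals the tax, 76.7.
Welfare loss = ½ × 182.6191 × 76.7 = €7003.44 thousand.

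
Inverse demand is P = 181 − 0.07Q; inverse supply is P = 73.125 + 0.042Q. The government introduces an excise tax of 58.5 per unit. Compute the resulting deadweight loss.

Competitive equilibrium: 181 − 0.07Q = 73.125 + 0.042Q → Q* = 963.1696, P* = 113.5781.
With the tax, the buyer price exceeds the seller price by 58.5: (181 − 0.07Q) − (73.125 + 0.042Q) = 58.5 → Q' = 440.8482.
ΔQ = 963.1696 − 440.8482 = 522.3214; the wedge equals the tax, 58.5.
The triangle = ½ × 522.3214 × 58.5 = 15277.90.

15277.90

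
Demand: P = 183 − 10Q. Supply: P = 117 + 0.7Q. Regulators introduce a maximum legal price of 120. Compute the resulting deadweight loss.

18.96

Competitive equilibrium: 183 − 10Q = 117 + 0.7Q → Q* = 6.1682, P* = 121.3178.
At the ceiling P = 120, quantity supplied = (120 − 117)/0.7 = 4.2857.
Willingness to pay at Q' = 4.2857: 183 − 10·4.2857 = 140.143.
ΔQ = 6.1682 − 4.2857 = 1.8825; wedge = 140.143 − 120 = 20.143.
DWL = ½ × 1.8825 × 20.143 = 18.96.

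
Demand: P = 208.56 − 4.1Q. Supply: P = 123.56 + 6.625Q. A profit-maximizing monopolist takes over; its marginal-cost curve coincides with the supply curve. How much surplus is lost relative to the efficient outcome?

Competitive equilibrium: 208.56 − 4.1Q = 123.56 + 6.625Q → Q* = 7.9254, P* = 176.0658.
Marginal revenue: MR = 208.56 − 8.2Q. Set MR = MC: 208.56 − 8.2Q = 123.56 + 6.625Q → Q_m = 5.7336.
Price P_m = 208.56 − 4.1·5.7336 = 185.0522; MC(Q_m) = 123.56 + 6.625·5.7336 = 161.5451.
Competitive Q* = 7.9254, so ΔQ = 2.1918; wedge = 185.0522 − 161.5451 = 23.5071.
Deadweight loss = ½ × 2.1918 × 23.5071 = 25.76.

25.76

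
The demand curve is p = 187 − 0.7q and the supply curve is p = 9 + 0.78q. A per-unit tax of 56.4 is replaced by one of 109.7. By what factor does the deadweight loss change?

Competitive equilibrium: 187 − 0.7q = 9 + 0.78q → q* = 120.2703, p* = 102.8108.
For a per-unit tax t: Δq = t/1.48, so DWL = ½·t·(t/1.48) = t²/2.96.
At t = 56.4: DWL = 1074.649. At t = 109.7: DWL = 4065.571.
Ratio = (109.7/56.4)² = 3.783.

3.783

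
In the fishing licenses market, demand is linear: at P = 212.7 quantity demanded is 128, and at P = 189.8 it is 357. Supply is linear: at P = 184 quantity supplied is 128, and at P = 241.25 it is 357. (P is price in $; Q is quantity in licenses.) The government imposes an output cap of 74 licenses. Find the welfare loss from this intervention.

$3236.80

Demand slope = (189.8 − 212.7)/(357 − 128) = −0.1, so P = 225.5 − 0.1Q.
Supply slope = (241.25 − 184)/(357 − 128) = 0.25, so P = 152 + 0.25Q.
Competitive equilibrium: 225.5 − 0.1Q = 152 + 0.25Q → Q* = 210, P* = 204.5.
At Q = 74: demand price = 225.5 − 0.1·74 = 218.1; supply price = 152 + 0.25·74 = 170.5.
ΔQ = 210 − 74 = 136; wedge = 218.1 − 170.5 = 47.6.
The triangle = ½ × 136 × 47.6 = $3236.80.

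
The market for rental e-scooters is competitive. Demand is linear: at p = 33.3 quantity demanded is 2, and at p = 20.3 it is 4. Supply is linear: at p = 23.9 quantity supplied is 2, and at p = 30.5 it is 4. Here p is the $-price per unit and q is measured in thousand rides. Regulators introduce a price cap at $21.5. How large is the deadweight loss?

Demand slope = (20.3 − 33.3)/(4 − 2) = −6.5, so p = 46.3 − 6.5q.
Supply slope = (30.5 − 23.9)/(4 − 2) = 3.3, so p = 17.3 + 3.3q.
Competitive equilibrium: 46.3 − 6.5q = 17.3 + 3.3q → q* = 2.9592, p* = 27.0653.
At the ceiling p = 21.5, quantity supplied = (21.5 − 17.3)/3.3 = 1.2727.
Willingness to pay at q' = 1.2727: 46.3 − 6.5·1.2727 = 38.0275.
Δq = 2.9592 − 1.2727 = 1.6865; wedge = 38.0275 − 21.5 = 16.5275.
DWL = ½ × 1.6865 × 16.5275 = $13.94 thousand.

$13.94 thousand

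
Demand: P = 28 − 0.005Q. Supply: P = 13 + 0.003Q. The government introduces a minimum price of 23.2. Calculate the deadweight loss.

3348.90

Competitive equilibrium: 28 − 0.005Q = 13 + 0.003Q → Q* = 1875, P* = 18.625.
At the floor P = 23.2, quantity demanded = (28 − 23.2)/0.005 = 960.
Sellers' marginal cost at Q' = 960: 13 + 0.003·960 = 15.88.
ΔQ = 1875 − 960 = 915; wedge = 23.2 − 15.88 = 7.32.
DWL = ½ × 915 × 7.32 = 3348.90.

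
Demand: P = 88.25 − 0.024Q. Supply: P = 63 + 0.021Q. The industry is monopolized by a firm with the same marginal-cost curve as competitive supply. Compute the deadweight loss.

857.05

Competitive equilibrium: 88.25 − 0.024Q = 63 + 0.021Q → Q* = 561.1111, P* = 74.7833.
Marginal revenue: MR = 88.25 − 0.048Q. Set MR = MC: 88.25 − 0.048Q = 63 + 0.021Q → Q_m = 365.942.
Price P_m = 88.25 − 0.024·365.942 = 79.4674; MC(Q_m) = 63 + 0.021·365.942 = 70.6848.
Competitive Q* = 561.1111, so ΔQ = 195.1691; wedge = 79.4674 − 70.6848 = 8.7826.
Welfare loss = ½ × 195.1691 × 8.7826 = 857.05.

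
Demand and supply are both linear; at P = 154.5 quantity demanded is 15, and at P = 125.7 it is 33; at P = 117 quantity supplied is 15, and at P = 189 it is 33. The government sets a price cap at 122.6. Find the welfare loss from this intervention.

Demand slope = (125.7 − 154.5)/(33 − 15) = −1.6, so P = 178.5 − 1.6Q.
Supply slope = (189 − 117)/(33 − 15) = 4, so P = 57 + 4Q.
Competitive equilibrium: 178.5 − 1.6Q = 57 + 4Q → Q* = 21.6964, P* = 143.7857.
At the ceiling P = 122.6, quantity supplied = (122.6 − 57)/4 = 16.4.
Willingness to pay at Q' = 16.4: 178.5 − 1.6·16.4 = 152.26.
ΔQ = 21.6964 − 16.4 = 5.2964; wedge = 152.26 − 122.6 = 29.66.
Welfare loss = ½ × 5.2964 × 29.66 = 78.55.

78.55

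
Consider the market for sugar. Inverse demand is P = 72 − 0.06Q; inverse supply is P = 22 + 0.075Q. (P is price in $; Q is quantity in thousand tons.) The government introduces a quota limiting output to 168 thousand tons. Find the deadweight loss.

Competitive equilibrium: 72 − 0.06Q = 22 + 0.075Q → Q* = 370.3704, P* = 49.7778.
At Q = 168: demand price = 72 − 0.06·168 = 61.92; supply price = 22 + 0.075·168 = 34.6.
ΔQ = 370.3704 − 168 = 202.3704; wedge = 61.92 − 34.6 = 27.32.
Deadweight loss = ½ × 202.3704 × 27.32 = $2764.38 thousand.

$2764.38 thousand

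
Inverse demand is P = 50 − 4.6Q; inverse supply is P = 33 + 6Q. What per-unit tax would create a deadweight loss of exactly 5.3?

Competitive equilibrium: 50 − 4.6Q = 33 + 6Q → Q* = 1.6038, P* = 42.6226.
A tax t gives ΔQ = t/10.6 and wedge t, so DWL = t²/21.2.
t²/21.2 = 5.3 → t² = 112.36 → t = 10.6.

10.6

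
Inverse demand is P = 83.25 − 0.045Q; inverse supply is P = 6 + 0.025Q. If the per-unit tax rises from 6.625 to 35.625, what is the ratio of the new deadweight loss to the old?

28.916

Competitive equilibrium: 83.25 − 0.045Q = 6 + 0.025Q → Q* = 1103.5714, P* = 33.5893.
For a per-unit tax t: ΔQ = t/0.07, so DWL = ½·t·(t/0.07) = t²/0.14.
At t = 6.625: DWL = 313.504. At t = 35.625: DWL = 9065.290.
Ratio = (35.625/6.625)² = 28.916.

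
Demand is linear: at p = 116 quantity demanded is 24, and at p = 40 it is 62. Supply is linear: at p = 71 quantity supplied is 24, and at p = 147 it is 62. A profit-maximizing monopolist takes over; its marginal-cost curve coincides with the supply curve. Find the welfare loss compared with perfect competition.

Demand slope = (40 − 116)/(62 − 24) = −2, so p = 164 − 2q.
Supply slope = (147 − 71)/(62 − 24) = 2, so p = 23 + 2q.
Competitive equilibrium: 164 − 2q = 23 + 2q → q* = 35.25, p* = 93.5.
Marginal revenue: MR = 164 − 4q. Set MR = MC: 164 − 4q = 23 + 2q → q_m = 23.5.
Price p_m = 164 − 2·23.5 = 117; MC(q_m) = 23 + 2·23.5 = 70.
Competitive q* = 35.25, so Δq = 11.75; wedge = 117 − 70 = 47.
DWL = ½ × 11.75 × 47 = 276.125.

276.125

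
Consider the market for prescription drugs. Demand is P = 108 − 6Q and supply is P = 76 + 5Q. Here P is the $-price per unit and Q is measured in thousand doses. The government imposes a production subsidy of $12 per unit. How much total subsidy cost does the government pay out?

Competitive equilibrium: 108 − 6Q = 76 + 5Q → Q* = 2.9091, P* = 90.5455.
The subsidy lowers effective supply by 12: P = 64 + 5Q.
New quantity: 108 − 6Q = 64 + 5Q → Q' = 4.
Total subsidy cost = 12 × 4 = $48 thousand.

$48 thousand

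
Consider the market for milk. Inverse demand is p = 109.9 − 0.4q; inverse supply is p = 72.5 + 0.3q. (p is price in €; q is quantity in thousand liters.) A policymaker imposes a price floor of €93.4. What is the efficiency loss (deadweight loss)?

Competitive equilibrium: 109.9 − 0.4q = 72.5 + 0.3q → q* = 53.4286, p* = 88.5286.
At the floor p = 93.4, quantity demanded = (109.9 − 93.4)/0.4 = 41.25.
Sellers' marginal cost at q' = 41.25: 72.5 + 0.3·41.25 = 84.875.
Δq = 53.4286 − 41.25 = 12.1786; wedge = 93.4 − 84.875 = 8.525.
Deadweight loss = ½ × 12.1786 × 8.525 = €51.91 thousand.

€51.91 thousand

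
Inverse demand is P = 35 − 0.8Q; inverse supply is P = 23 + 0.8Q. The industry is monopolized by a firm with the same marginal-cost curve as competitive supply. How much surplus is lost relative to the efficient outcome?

Competitive equilibrium: 35 − 0.8Q = 23 + 0.8Q → Q* = 7.5, P* = 29.
Marginal revenue: MR = 35 − 1.6Q. Set MR = MC: 35 − 1.6Q = 23 + 0.8Q → Q_m = 5.
Price P_m = 35 − 0.8·5 = 31; MC(Q_m) = 23 + 0.8·5 = 27.
Competitive Q* = 7.5, so ΔQ = 2.5; wedge = 31 − 27 = 4.
The triangle = ½ × 2.5 × 4 = 5.

5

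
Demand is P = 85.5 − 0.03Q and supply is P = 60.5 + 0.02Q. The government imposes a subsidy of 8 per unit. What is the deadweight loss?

640

Competitive equilibrium: 85.5 − 0.03Q = 60.5 + 0.02Q → Q* = 500, P* = 70.5.
The subsidy lowers effective supply by 8: P = 52.5 + 0.02Q.
New quantity: 85.5 − 0.03Q = 52.5 + 0.02Q → Q' = 660.
Overproduction ΔQ = 660 − 500 = 160; wedge = subsidy = 8.
Deadweight loss = ½ × 160 × 8 = 640.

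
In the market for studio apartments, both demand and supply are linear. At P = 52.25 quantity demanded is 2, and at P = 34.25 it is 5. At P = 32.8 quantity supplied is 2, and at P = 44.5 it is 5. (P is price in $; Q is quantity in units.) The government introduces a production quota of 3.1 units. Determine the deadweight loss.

Demand slope = (34.25 − 52.25)/(5 − 2) = −6, so P = 64.25 − 6Q.
Supply slope = (44.5 − 32.8)/(5 − 2) = 3.9, so P = 25 + 3.9Q.
Competitive equilibrium: 64.25 − 6Q = 25 + 3.9Q → Q* = 3.9646, P* = 40.4621.
At Q = 3.1: demand price = 64.25 − 6·3.1 = 45.65; supply price = 25 + 3.9·3.1 = 37.09.
ΔQ = 3.9646 − 3.1 = 0.8646; wedge = 45.65 − 37.09 = 8.56.
The triangle = ½ × 0.8646 × 8.56 = $3.70.

$3.70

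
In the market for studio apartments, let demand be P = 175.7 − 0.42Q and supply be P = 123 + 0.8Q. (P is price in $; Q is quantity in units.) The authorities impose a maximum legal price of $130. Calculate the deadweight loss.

$723.81

Competitive equilibrium: 175.7 − 0.42Q = 123 + 0.8Q → Q* = 43.1967, P* = 157.5574.
At the ceiling P = 130, quantity supplied = (130 − 123)/0.8 = 8.75.
Willingness to pay at Q' = 8.75: 175.7 − 0.42·8.75 = 172.025.
ΔQ = 43.1967 − 8.75 = 34.4467; wedge = 172.025 − 130 = 42.025.
DWL = ½ × 34.4467 × 42.025 = $723.81.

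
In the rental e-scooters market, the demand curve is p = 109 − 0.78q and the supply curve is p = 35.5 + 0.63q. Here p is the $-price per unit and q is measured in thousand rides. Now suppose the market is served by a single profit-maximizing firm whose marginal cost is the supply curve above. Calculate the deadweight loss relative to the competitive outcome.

$243.01 thousand

Competitive equilibrium: 109 − 0.78q = 35.5 + 0.63q → q* = 52.1277, p* = 68.3404.
Marginal revenue: MR = 109 − 1.56q. Set MR = MC: 109 − 1.56q = 35.5 + 0.63q → q_m = 33.5616.
Price p_m = 109 − 0.78·33.5616 = 82.822; MC(q_m) = 35.5 + 0.63·33.5616 = 56.6438.
Competitive q* = 52.1277, so Δq = 18.5661; wedge = 82.822 − 56.6438 = 26.1782.
The triangle = ½ × 18.5661 × 26.1782 = $243.01 thousand.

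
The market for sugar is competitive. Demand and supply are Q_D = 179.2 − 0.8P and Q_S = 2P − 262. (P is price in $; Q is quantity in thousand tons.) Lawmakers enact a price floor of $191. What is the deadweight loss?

In inverse form: demand P = 224 − 1.25Q, supply P = 131 + 0.5Q.
Competitive equilibrium: 224 − 1.25Q = 131 + 0.5Q → Q* = 53.1429, P* = 157.5714.
At the floor P = 191, quantity demanded = (224 − 191)/1.25 = 26.4.
Sellers' marginal cost at Q' = 26.4: 131 + 0.5·26.4 = 144.2.
ΔQ = 53.1429 − 26.4 = 26.7429; wedge = 191 − 144.2 = 46.8.
Welfare loss = ½ × 26.7429 × 46.8 = $625.78 thousand.

$625.78 thousand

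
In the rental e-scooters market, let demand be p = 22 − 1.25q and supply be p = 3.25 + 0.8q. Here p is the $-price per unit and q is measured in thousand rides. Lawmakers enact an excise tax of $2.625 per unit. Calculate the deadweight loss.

$1.68 thousand

Competitive equilibrium: 22 − 1.25q = 3.25 + 0.8q → q* = 9.1463, p* = 10.5671.
With the tax, the buyer price exceeds the seller price by 2.625: (22 − 1.25q) − (3.25 + 0.8q) = 2.625 → q' = 7.8659.
Δq = 9.1463 − 7.8659 = 1.2804; the wedge equals the tax, 2.625.
Deadweight loss = ½ × 1.2804 × 2.625 = $1.68 thousand.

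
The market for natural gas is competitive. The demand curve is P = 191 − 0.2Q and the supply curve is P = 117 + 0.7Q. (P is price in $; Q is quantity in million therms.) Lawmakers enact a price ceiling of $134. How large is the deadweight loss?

Competitive equilibrium: 191 − 0.2Q = 117 + 0.7Q → Q* = 82.2222, P* = 174.5556.
At the ceiling P = 134, quantity supplied = (134 − 117)/0.7 = 24.2857.
Willingness to pay at Q' = 24.2857: 191 − 0.2·24.2857 = 186.1429.
ΔQ = 82.2222 − 24.2857 = 57.9365; wedge = 186.1429 − 134 = 52.1429.
DWL = ½ × 57.9365 × 52.1429 = $1510.49 million.

$1510.49 million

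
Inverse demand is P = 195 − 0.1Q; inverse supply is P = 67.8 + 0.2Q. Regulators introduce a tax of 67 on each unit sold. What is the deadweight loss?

Competitive equilibrium: 195 − 0.1Q = 67.8 + 0.2Q → Q* = 424, P* = 152.6.
With the tax, the buyer price exceeds the seller price by 67: (195 − 0.1Q) − (67.8 + 0.2Q) = 67 → Q' = 200.6667.
ΔQ = 424 − 200.6667 = 223.3333; the wedge equals the tax, 67.
Deadweight loss = ½ × 223.3333 × 67 = 7481.67.

7481.67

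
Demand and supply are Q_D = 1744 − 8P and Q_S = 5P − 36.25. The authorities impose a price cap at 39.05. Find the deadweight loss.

38930.55

In inverse form: demand P = 218 − 0.125Q, supply P = 7.25 + 0.2Q.
Competitive equilibrium: 218 − 0.125Q = 7.25 + 0.2Q → Q* = 648.46154, P* = 136.94231.
At the ceiling P = 39.05, quantity supplied = (39.05 − 7.25)/0.2 = 159.
Willingness to pay at Q' = 159: 218 − 0.125·159 = 198.125.
ΔQ = 648.46154 − 159 = 489.46154; wedge = 198.125 − 39.05 = 159.075.
Welfare loss = ½ × 489.46154 × 159.075 = 38930.55.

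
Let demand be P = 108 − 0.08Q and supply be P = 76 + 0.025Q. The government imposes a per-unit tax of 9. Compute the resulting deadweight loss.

385.71

Competitive equilibrium: 108 − 0.08Q = 76 + 0.025Q → Q* = 304.7619, P* = 83.619.
With the tax, the buyer price exceeds the seller price by 9: (108 − 0.08Q) − (76 + 0.025Q) = 9 → Q' = 219.0476.
ΔQ = 304.7619 − 219.0476 = 85.7143; the wedge equals the tax, 9.
The triangle = ½ × 85.7143 × 9 = 385.71.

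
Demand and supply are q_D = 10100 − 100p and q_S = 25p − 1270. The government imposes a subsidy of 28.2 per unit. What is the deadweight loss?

7952.40

In inverse form: demand p = 101 − 0.01q, supply p = 50.8 + 0.04q.
Competitive equilibrium: 101 − 0.01q = 50.8 + 0.04q → q* = 1004, p* = 90.96.
The subsidy lowers effective supply by 28.2: p = 22.6 + 0.04q.
New quantity: 101 − 0.01q = 22.6 + 0.04q → q' = 1568.
Overproduction Δq = 1568 − 1004 = 564; wedge = subsidy = 28.2.
DWL = ½ × 564 × 28.2 = 7952.40.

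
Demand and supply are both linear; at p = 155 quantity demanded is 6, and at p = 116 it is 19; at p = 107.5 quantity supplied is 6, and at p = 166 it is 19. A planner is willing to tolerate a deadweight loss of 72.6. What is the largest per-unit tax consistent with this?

Demand slope = (116 − 155)/(19 − 6) = −3, so p = 173 − 3q.
Supply slope = (166 − 107.5)/(19 − 6) = 4.5, so p = 80.5 + 4.5q.
Competitive equilibrium: 173 − 3q = 80.5 + 4.5q → q* = 12.3333, p* = 136.
A tax t gives Δq = t/7.5 and wedge t, so DWL = t²/15.
t²/15 = 72.6 → t² = 1089 → t = 33.

33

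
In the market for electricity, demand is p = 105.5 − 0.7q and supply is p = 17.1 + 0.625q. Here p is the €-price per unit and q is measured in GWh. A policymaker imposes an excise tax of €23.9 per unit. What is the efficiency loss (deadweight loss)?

€215.55

Competitive equilibrium: 105.5 − 0.7q = 17.1 + 0.625q → q* = 66.717, p* = 58.7981.
With the tax, the buyer price exceeds the seller price by 23.9: (105.5 − 0.7q) − (17.1 + 0.625q) = 23.9 → q' = 48.6792.
Δq = 66.717 − 48.6792 = 18.0378; the wedge equals the tax, 23.9.
Deadweight loss = ½ × 18.0378 × 23.9 = €215.55.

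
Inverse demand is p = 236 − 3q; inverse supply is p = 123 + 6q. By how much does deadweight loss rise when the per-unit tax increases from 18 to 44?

89.56

Competitive equilibrium: 236 − 3q = 123 + 6q → q* = 12.5556, p* = 198.3333.
For a per-unit tax t: Δq = t/9, so DWL = ½·t·(t/9) = t²/18.
At t = 18: DWL = 18. At t = 44: DWL = 107.556.
Increase = 107.556 − 18 = 89.56.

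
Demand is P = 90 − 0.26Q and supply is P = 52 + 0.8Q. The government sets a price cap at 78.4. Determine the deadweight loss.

4.30

Competitive equilibrium: 90 − 0.26Q = 52 + 0.8Q → Q* = 35.8491, P* = 80.6792.
At the ceiling P = 78.4, quantity supplied = (78.4 − 52)/0.8 = 33.
Willingness to pay at Q' = 33: 90 − 0.26·33 = 81.42.
ΔQ = 35.8491 − 33 = 2.8491; wedge = 81.42 − 78.4 = 3.02.
Welfare loss = ½ × 2.8491 × 3.02 = 4.30.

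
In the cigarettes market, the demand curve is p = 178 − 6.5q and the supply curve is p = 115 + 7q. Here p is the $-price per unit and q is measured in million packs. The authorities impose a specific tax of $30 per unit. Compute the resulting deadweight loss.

Competitive equilibrium: 178 − 6.5q = 115 + 7q → q* = 4.6667, p* = 147.6667.
With the tax, the buyer price exceeds the seller price by 30: (178 − 6.5q) − (115 + 7q) = 30 → q' = 2.4444.
Δq = 4.6667 − 2.4444 = 2.2223; the wedge equals the tax, 30.
Deadweight loss = ½ × 2.2223 × 30 = $33.33 million.

$33.33 million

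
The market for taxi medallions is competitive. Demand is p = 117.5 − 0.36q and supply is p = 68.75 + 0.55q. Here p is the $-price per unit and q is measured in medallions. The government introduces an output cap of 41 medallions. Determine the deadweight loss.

Competitive equilibrium: 117.5 − 0.36q = 68.75 + 0.55q → q* = 53.5714, p* = 98.2143.
At q = 41: demand price = 117.5 − 0.36·41 = 102.74; supply price = 68.75 + 0.55·41 = 91.3.
Δq = 53.5714 − 41 = 12.5714; wedge = 102.74 − 91.3 = 11.44.
The triangle = ½ × 12.5714 × 11.44 = $71.91.

$71.91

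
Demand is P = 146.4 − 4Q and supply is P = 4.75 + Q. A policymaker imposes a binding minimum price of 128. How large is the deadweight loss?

Competitive equilibrium: 146.4 − 4Q = 4.75 + Q → Q* = 28.33, P* = 33.08.
At the floor P = 128, quantity demanded = (146.4 − 128)/4 = 4.6.
Sellers' marginal cost at Q' = 4.6: 4.75 + 1·4.6 = 9.35.
ΔQ = 28.33 − 4.6 = 23.73; wedge = 128 − 9.35 = 118.65.
DWL = ½ × 23.73 × 118.65 = 1407.78.

1407.78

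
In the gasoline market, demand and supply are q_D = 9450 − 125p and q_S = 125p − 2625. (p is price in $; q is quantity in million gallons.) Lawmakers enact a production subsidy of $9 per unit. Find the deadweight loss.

In inverse form: demand p = 75.6 − 0.008q, supply p = 21 + 0.008q.
Competitive equilibrium: 75.6 − 0.008q = 21 + 0.008q → q* = 3412.5, p* = 48.3.
The subsidy lowers effective supply by 9: p = 12 + 0.008q.
New quantity: 75.6 − 0.008q = 12 + 0.008q → q' = 3975.
Overproduction Δq = 3975 − 3412.5 = 562.5; wedge = subsidy = 9.
The triangle = ½ × 562.5 × 9 = $2531.25 million.

$2531.25 million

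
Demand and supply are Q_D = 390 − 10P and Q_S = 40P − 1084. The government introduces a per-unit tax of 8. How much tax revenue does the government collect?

249.60

In inverse form: demand P = 39 − 0.1Q, supply P = 27.1 + 0.025Q.
Competitive equilibrium: 39 − 0.1Q = 27.1 + 0.025Q → Q* = 95.2, P* = 29.48.
With the tax, the buyer price exceeds the seller price by 8: (39 − 0.1Q) − (27.1 + 0.025Q) = 8 → Q' = 31.2.
Tax revenue = 8 × 31.2 = 249.60.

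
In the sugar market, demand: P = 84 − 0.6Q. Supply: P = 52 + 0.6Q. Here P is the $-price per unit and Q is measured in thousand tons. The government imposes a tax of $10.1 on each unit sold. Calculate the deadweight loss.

$42.50 thousand

Competitive equilibrium: 84 − 0.6Q = 52 + 0.6Q → Q* = 26.6667, P* = 68.
With the tax, the buyer price exceeds the seller price by 10.1: (84 − 0.6Q) − (52 + 0.6Q) = 10.1 → Q' = 18.25.
ΔQ = 26.6667 − 18.25 = 8.4167; the wedge equals the tax, 10.1.
The triangle = ½ × 8.4167 × 10.1 = $42.50 thousand.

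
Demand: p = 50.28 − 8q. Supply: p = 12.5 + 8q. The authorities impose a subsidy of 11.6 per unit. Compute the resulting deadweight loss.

Competitive equilibrium: 50.28 − 8q = 12.5 + 8q → q* = 2.3613, p* = 31.39.
The subsidy lowers effective supply by 11.6: p = 0.9 + 8q.
New quantity: 50.28 − 8q = 0.9 + 8q → q' = 3.0863.
Overproduction Δq = 3.0863 − 2.3613 = 0.725; wedge = subsidy = 11.6.
The triangle = ½ × 0.725 × 11.6 = 4.205.

4.205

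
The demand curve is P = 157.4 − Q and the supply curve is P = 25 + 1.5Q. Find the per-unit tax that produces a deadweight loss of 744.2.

Competitive equilibrium: 157.4 − Q = 25 + 1.5Q → Q* = 52.96, P* = 104.44.
A tax t gives ΔQ = t/2.5 and wedge t, so DWL = t²/5.
t²/5 = 744.2 → t² = 3721 → t = 61.

61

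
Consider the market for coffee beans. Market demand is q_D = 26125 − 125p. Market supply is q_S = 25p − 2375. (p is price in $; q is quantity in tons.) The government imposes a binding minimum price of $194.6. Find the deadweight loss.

In inverse form: demand p = 209 − 0.008q, supply p = 95 + 0.04q.
Competitive equilibrium: 209 − 0.008q = 95 + 0.04q → q* = 2375, p* = 190.
At the floor p = 194.6, quantity demanded = (209 − 194.6)/0.008 = 1800.
Sellers' marginal cost at q' = 1800: 95 + 0.04·1800 = 167.
Δq = 2375 − 1800 = 575; wedge = 194.6 − 167 = 27.6.
The triangle = ½ × 575 × 27.6 = $7935.

$7935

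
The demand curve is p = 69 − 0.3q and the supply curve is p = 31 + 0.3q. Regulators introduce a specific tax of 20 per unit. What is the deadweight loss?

Competitive equilibrium: 69 − 0.3q = 31 + 0.3q → q* = 63.3333, p* = 50.
With the tax, the buyer price exceeds the seller price by 20: (69 − 0.3q) − (31 + 0.3q) = 20 → q' = 30.
Δq = 63.3333 − 30 = 33.3333; the wedge equals the tax, 20.
DWL = ½ × 33.3333 × 20 = 333.33.

333.33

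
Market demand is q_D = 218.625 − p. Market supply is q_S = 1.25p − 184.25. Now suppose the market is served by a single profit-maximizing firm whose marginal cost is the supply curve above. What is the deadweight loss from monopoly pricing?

179.74

In inverse form: demand p = 218.625 − q, supply p = 147.4 + 0.8q.
Competitive equilibrium: 218.625 − q = 147.4 + 0.8q → q* = 39.5694, p* = 179.0556.
Marginal revenue: MR = 218.625 − 2q. Set MR = MC: 218.625 − 2q = 147.4 + 0.8q → q_m = 25.4375.
Price p_m = 218.625 − 1·25.4375 = 193.1875; MC(q_m) = 147.4 + 0.8·25.4375 = 167.75.
Competitive q* = 39.5694, so Δq = 14.1319; wedge = 193.1875 − 167.75 = 25.4375.
Welfare loss = ½ × 14.1319 × 25.4375 = 179.74.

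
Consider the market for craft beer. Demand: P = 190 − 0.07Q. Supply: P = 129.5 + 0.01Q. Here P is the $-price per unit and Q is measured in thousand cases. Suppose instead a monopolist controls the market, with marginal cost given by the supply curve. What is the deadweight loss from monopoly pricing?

$4982.01 thousand

Competitive equilibrium: 190 − 0.07Q = 129.5 + 0.01Q → Q* = 756.25, P* = 137.0625.
Marginal revenue: MR = 190 − 0.14Q. Set MR = MC: 190 − 0.14Q = 129.5 + 0.01Q → Q_m = 403.33333.
Price P_m = 190 − 0.07·403.33333 = 161.76667; MC(Q_m) = 129.5 + 0.01·403.33333 = 133.53333.
Competitive Q* = 756.25, so ΔQ = 352.91667; wedge = 161.76667 − 133.53333 = 28.23334.
Deadweight loss = ½ × 352.91667 × 28.23334 = $4982.01 thousand.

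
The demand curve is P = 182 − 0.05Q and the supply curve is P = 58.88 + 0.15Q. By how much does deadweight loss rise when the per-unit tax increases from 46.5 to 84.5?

Competitive equilibrium: 182 − 0.05Q = 58.88 + 0.15Q → Q* = 615.6, P* = 151.22.
For a per-unit tax t: ΔQ = t/0.2, so DWL = ½·t·(t/0.2) = t²/0.4.
At t = 46.5: DWL = 5405.625. At t = 84.5: DWL = 17850.625.
Increase = 17850.625 − 5405.625 = 12445.

12445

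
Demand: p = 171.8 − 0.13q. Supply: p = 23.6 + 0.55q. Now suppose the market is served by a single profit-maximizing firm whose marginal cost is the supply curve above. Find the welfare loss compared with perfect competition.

Competitive equilibrium: 171.8 − 0.13q = 23.6 + 0.55q → q* = 217.9412, p* = 143.4676.
Marginal revenue: MR = 171.8 − 0.26q. Set MR = MC: 171.8 − 0.26q = 23.6 + 0.55q → q_m = 182.963.
Price p_m = 171.8 − 0.13·182.963 = 148.0148; MC(q_m) = 23.6 + 0.55·182.963 = 124.2297.
Competitive q* = 217.9412, so Δq = 34.9782; wedge = 148.0148 − 124.2297 = 23.7851.
Welfare loss = ½ × 34.9782 × 23.7851 = 415.98.

415.98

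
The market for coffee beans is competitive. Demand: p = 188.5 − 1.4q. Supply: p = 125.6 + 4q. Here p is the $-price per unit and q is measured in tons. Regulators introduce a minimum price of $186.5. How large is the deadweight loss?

$281.99

Competitive equilibrium: 188.5 − 1.4q = 125.6 + 4q → q* = 11.64815, p* = 172.19259.
At the floor p = 186.5, quantity demanded = (188.5 − 186.5)/1.4 = 1.42857.
Sellers' marginal cost at q' = 1.42857: 125.6 + 4·1.42857 = 131.31428.
Δq = 11.64815 − 1.42857 = 10.21958; wedge = 186.5 − 131.31428 = 55.18572.
Welfare loss = ½ × 10.21958 × 55.18572 = $281.99.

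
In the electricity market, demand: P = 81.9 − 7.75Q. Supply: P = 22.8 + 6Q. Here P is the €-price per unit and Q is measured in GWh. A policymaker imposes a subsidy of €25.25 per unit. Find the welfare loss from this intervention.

Competitive equilibrium: 81.9 − 7.75Q = 22.8 + 6Q → Q* = 4.2982, P* = 48.5891.
The subsidy lowers effective supply by 25.25: P = 6Q − 2.45.
New quantity: 81.9 − 7.75Q = 6Q − 2.45 → Q' = 6.1345.
Overproduction ΔQ = 6.1345 − 4.2982 = 1.8363; wedge = subsidy = 25.25.
DWL = ½ × 1.8363 × 25.25 = €23.18.

€23.18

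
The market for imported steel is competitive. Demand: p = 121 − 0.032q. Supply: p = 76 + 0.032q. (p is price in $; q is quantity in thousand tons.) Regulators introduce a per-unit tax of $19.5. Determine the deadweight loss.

Competitive equilibrium: 121 − 0.032q = 76 + 0.032q → q* = 703.125, p* = 98.5.
With the tax, the buyer price exceeds the seller price by 19.5: (121 − 0.032q) − (76 + 0.032q) = 19.5 → q' = 398.4375.
Δq = 703.125 − 398.4375 = 304.6875; the wedge equals the tax, 19.5.
Deadweight loss = ½ × 304.6875 × 19.5 = $2970.70 thousand.

$2970.70 thousand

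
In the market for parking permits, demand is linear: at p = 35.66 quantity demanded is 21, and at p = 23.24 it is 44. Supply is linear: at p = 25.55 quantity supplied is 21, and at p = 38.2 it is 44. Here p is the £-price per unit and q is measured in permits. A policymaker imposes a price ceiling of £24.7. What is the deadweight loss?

Demand slope = (23.24 − 35.66)/(44 − 21) = −0.54, so p = 47 − 0.54q.
Supply slope = (38.2 − 25.55)/(44 − 21) = 0.55, so p = 14 + 0.55q.
Competitive equilibrium: 47 − 0.54q = 14 + 0.55q → q* = 30.2752, p* = 30.6514.
At the ceiling p = 24.7, quantity supplied = (24.7 − 14)/0.55 = 19.4545.
Willingness to pay at q' = 19.4545: 47 − 0.54·19.4545 = 36.4946.
Δq = 30.2752 − 19.4545 = 10.8207; wedge = 36.4946 − 24.7 = 11.7946.
DWL = ½ × 10.8207 × 11.7946 = £63.81.

£63.81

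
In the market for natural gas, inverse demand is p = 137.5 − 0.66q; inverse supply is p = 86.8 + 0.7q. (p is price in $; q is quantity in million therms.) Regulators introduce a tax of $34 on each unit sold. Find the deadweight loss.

Competitive equilibrium: 137.5 − 0.66q = 86.8 + 0.7q → q* = 37.2794, p* = 112.8956.
With the tax, the buyer price exceeds the seller price by 34: (137.5 − 0.66q) − (86.8 + 0.7q) = 34 → q' = 12.2794.
Δq = 37.2794 − 12.2794 = 25; the wedge equals the tax, 34.
Welfare loss = ½ × 25 × 34 = $425 million.

$425 million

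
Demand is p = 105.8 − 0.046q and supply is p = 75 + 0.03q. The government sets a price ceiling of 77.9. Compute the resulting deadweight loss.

3618.81

Competitive equilibrium: 105.8 − 0.046q = 75 + 0.03q → q* = 405.26316, p* = 87.15789.
At the ceiling p = 77.9, quantity supplied = (77.9 − 75)/0.03 = 96.66667.
Willingness to pay at q' = 96.66667: 105.8 − 0.046·96.66667 = 101.35333.
Δq = 405.26316 − 96.66667 = 308.59649; wedge = 101.35333 − 77.9 = 23.45333.
Welfare loss = ½ × 308.59649 × 23.45333 = 3618.81.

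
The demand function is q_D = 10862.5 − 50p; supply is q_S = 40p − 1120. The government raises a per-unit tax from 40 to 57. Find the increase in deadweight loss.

In inverse form: demand p = 217.25 − 0.02q, supply p = 28 + 0.025q.
Competitive equilibrium: 217.25 − 0.02q = 28 + 0.025q → q* = 4205.5556, p* = 133.1389.
For a per-unit tax t: Δq = t/0.045, so DWL = ½·t·(t/0.045) = t²/0.09.
At t = 40: DWL = 17777.778. At t = 57: DWL = 36100.
Increase = 36100 − 17777.778 = 18322.22.

18322.22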